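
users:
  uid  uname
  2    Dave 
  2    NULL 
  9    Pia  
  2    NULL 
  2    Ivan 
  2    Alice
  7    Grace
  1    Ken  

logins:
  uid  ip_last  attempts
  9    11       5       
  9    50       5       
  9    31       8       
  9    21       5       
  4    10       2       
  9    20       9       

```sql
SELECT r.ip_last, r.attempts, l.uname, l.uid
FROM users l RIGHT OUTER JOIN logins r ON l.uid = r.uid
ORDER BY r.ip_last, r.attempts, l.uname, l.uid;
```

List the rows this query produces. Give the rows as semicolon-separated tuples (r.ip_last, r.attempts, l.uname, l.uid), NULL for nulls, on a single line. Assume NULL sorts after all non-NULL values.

RIGHT JOIN keeps every row from `logins`; unmatched rows get NULL for `users`'s columns.
Matching on l.uid = r.uid.
Matched pairs: 5; unmatched r rows kept: 1.

(10, 2, NULL, NULL); (11, 5, Pia, 9); (20, 9, Pia, 9); (21, 5, Pia, 9); (31, 8, Pia, 9); (50, 5, Pia, 9)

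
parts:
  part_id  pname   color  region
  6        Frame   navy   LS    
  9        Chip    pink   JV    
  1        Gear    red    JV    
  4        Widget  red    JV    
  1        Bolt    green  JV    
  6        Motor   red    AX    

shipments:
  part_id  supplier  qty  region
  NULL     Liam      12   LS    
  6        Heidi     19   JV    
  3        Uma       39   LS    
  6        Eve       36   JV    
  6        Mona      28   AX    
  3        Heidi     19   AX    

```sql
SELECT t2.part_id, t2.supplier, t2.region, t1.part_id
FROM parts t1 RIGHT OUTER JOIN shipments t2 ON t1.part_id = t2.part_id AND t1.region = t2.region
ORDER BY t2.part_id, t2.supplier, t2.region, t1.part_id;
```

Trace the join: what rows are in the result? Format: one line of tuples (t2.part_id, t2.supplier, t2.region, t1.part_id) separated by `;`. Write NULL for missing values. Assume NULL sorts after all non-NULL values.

RIGHT JOIN keeps every row from `shipments`; unmatched rows get NULL for `parts`'s columns.
Matching on t1.part_id = t2.part_id AND t1.region = t2.region. A NULL in a compared column never satisfies the condition.
- part_id=6, region=LS: no matching t2 row.
- part_id=9, region=JV: no matching t2 row.
- part_id=1, region=JV: no matching t2 row.
- part_id=4, region=JV: no matching t2 row.
- part_id=1, region=JV: no matching t2 row.
- part_id=6, region=AX: 1 matching t2 row(s), so 1 row(s) emitted.
- plus 5 unmatched t2 row(s), each kept with NULL t1 columns.
After projecting and ordering:
t2.part_id | t2.supplier | t2.region | t1.part_id
3 | Heidi | AX | NULL
3 | Uma | LS | NULL
6 | Eve | JV | NULL
6 | Heidi | JV | NULL
6 | Mona | AX | 6
NULL | Liam | LS | NULL

(3, Heidi, AX, NULL); (3, Uma, LS, NULL); (6, Eve, JV, NULL); (6, Heidi, JV, NULL); (6, Mona, AX, 6); (NULL, Liam, LS, NULL)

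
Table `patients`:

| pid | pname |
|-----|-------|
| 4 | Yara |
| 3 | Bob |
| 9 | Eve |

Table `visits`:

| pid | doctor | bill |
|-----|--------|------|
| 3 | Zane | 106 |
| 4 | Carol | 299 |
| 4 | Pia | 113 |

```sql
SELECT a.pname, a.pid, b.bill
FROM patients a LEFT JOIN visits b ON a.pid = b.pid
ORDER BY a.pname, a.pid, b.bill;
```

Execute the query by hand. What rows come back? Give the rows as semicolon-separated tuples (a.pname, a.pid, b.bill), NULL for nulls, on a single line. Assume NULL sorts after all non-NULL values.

(Bob, 3, 106); (Eve, 9, NULL); (Yara, 4, 113); (Yara, 4, 299)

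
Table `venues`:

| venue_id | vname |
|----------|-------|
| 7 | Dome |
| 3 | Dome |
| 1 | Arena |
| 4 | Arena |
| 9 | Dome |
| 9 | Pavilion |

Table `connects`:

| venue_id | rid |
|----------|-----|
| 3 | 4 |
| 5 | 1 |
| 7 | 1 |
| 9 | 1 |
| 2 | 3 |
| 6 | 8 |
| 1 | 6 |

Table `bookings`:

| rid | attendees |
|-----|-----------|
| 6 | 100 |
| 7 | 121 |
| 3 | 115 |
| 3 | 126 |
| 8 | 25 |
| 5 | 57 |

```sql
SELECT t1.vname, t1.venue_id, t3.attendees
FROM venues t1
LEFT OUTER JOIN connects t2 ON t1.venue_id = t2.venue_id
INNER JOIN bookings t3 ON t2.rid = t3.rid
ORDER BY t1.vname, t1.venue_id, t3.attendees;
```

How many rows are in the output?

Joins associate left-to-right: venues LEFT JOIN connects on venue_id gives 6 intermediate row(s).
Then INNER JOIN `bookings t3` on rid: keep only rows whose t2.rid appears in t3.
Result: 1 row(s).

1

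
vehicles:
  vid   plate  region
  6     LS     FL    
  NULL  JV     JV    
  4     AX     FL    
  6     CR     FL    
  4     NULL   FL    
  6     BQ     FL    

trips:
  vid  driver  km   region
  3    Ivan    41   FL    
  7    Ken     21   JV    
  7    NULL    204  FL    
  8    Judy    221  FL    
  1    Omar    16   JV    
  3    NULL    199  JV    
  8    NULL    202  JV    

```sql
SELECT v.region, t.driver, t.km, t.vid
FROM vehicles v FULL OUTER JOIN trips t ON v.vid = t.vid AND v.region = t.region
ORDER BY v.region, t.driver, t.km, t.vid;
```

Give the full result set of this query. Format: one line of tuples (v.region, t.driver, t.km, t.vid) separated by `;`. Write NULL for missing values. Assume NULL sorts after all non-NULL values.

(FL, NULL, NULL, NULL); (FL, NULL, NULL, NULL); (FL, NULL, NULL, NULL); (FL, NULL, NULL, NULL); (FL, NULL, NULL, NULL); (JV, NULL, NULL, NULL); (NULL, Ivan, 41, 3); (NULL, Judy, 221, 8); (NULL, Ken, 21, 7); (NULL, Omar, 16, 1); (NULL, NULL, 199, 3); (NULL, NULL, 202, 8); (NULL, NULL, 204, 7)

FULL OUTER JOIN keeps every row from both sides; unmatched rows get NULL for the other side's columns.
Matching on v.vid = t.vid AND v.region = t.region. A NULL in a compared column never satisfies the condition.
- v (vid=6, region=FL) has no partner → padded with NULL.
- v (vid=NULL, region=JV) has no partner → padded with NULL.
- v (vid=4, region=FL) has no partner → padded with NULL.
- v (vid=6, region=FL) has no partner → padded with NULL.
- v (vid=4, region=FL) has no partner → padded with NULL.
- v (vid=6, region=FL) has no partner → padded with NULL.
- plus 7 unmatched t row(s), each kept with NULL v columns.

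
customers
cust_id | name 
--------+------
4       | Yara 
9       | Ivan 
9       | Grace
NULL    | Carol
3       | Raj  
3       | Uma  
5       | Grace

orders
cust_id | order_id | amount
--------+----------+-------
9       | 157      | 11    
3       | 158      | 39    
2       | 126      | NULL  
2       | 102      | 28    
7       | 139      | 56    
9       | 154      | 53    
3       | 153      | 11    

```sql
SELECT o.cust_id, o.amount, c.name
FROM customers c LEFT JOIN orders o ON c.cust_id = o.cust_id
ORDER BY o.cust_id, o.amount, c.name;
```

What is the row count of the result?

LEFT JOIN keeps every row from `customers`; unmatched rows get NULL for `orders`'s columns.
Matching on c.cust_id = o.cust_id. A NULL in a compared column never satisfies the condition.
Matched pairs: 8; unmatched c rows kept: 3.
Total: 8 matched + 3 padded = 11 rows.

11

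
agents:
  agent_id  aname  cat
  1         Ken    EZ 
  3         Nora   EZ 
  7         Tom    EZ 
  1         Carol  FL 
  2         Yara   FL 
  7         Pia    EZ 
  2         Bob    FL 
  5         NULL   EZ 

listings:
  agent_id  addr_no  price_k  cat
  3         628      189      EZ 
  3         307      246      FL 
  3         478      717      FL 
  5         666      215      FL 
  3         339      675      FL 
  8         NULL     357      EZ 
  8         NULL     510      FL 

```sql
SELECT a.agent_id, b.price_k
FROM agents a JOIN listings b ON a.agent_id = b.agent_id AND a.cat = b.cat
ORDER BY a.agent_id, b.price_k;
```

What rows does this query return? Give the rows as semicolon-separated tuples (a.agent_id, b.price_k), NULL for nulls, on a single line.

INNER JOIN keeps only pairs where the ON condition holds.
Matching on a.agent_id = b.agent_id AND a.cat = b.cat.
- agent_id=1, cat=EZ: no matching b row, dropped.
- agent_id=3, cat=EZ: 1 matching b row(s), so 1 row(s) emitted.
- agent_id=7, cat=EZ: no matching b row, dropped.
- agent_id=1, cat=FL: no matching b row, dropped.
- agent_id=2, cat=FL: no matching b row, dropped.
- agent_id=7, cat=EZ: no matching b row, dropped.
- agent_id=2, cat=FL: no matching b row, dropped.
- agent_id=5, cat=EZ: no matching b row, dropped.
After projecting and ordering:
a.agent_id | b.price_k
3 | 189

(3, 189)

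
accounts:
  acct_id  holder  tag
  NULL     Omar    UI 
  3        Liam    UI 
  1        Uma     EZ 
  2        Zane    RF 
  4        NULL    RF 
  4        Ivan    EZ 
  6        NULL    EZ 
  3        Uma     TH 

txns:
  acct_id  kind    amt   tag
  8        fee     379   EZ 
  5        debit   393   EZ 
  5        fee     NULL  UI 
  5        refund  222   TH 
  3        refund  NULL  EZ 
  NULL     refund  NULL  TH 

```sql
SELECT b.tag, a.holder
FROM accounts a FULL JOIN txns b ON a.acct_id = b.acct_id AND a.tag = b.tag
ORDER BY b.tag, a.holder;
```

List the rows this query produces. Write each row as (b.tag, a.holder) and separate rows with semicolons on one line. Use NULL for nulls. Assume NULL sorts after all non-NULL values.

FULL OUTER JOIN keeps every row from both sides; unmatched rows get NULL for the other side's columns.
Matching on a.acct_id = b.acct_id AND a.tag = b.tag. A NULL in a compared column never satisfies the condition.
- a row (acct_id=NULL, tag=UI): no match → kept, b columns NULL.
- a row (acct_id=3, tag=UI): no match → kept, b columns NULL.
- a row (acct_id=1, tag=EZ): no match → kept, b columns NULL.
- a row (acct_id=2, tag=RF): no match → kept, b columns NULL.
- a row (acct_id=4, tag=RF): no match → kept, b columns NULL.
- a row (acct_id=4, tag=EZ): no match → kept, b columns NULL.
- a row (acct_id=6, tag=EZ): no match → kept, b columns NULL.
- a row (acct_id=3, tag=TH): no match → kept, b columns NULL.
- 6 b row(s) had no a match → kept, a columns NULL.

(EZ, NULL); (EZ, NULL); (EZ, NULL); (TH, NULL); (TH, NULL); (UI, NULL); (NULL, Ivan); (NULL, Liam); (NULL, Omar); (NULL, Uma); (NULL, Uma); (NULL, Zane); (NULL, NULL); (NULL, NULL)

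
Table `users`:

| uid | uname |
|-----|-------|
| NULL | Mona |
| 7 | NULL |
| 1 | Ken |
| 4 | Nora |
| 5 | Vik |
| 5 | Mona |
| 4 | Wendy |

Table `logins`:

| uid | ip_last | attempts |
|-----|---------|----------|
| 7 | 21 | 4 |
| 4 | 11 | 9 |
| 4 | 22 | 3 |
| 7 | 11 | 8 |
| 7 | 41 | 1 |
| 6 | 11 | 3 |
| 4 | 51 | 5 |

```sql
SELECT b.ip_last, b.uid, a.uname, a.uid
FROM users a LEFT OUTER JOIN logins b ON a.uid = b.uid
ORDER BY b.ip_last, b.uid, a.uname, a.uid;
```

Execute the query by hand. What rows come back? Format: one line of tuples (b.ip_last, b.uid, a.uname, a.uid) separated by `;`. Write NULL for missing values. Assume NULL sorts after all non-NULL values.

(11, 4, Nora, 4); (11, 4, Wendy, 4); (11, 7, NULL, 7); (21, 7, NULL, 7); (22, 4, Nora, 4); (22, 4, Wendy, 4); (41, 7, NULL, 7); (51, 4, Nora, 4); (51, 4, Wendy, 4); (NULL, NULL, Ken, 1); (NULL, NULL, Mona, 5); (NULL, NULL, Mona, NULL); (NULL, NULL, Vik, 5)

LEFT JOIN keeps every row from `users`; unmatched rows get NULL for `logins`'s columns.
Matching on a.uid = b.uid. A NULL in a compared column never satisfies the condition.
- a (uid=NULL) has no partner → padded with NULL.
- a (uid=7) pairs with 3 row(s) of b.
- a (uid=1) has no partner → padded with NULL.
- a (uid=4) pairs with 3 row(s) of b.
- a (uid=5) has no partner → padded with NULL.
- a (uid=5) has no partner → padded with NULL.
- a (uid=4) pairs with 3 row(s) of b.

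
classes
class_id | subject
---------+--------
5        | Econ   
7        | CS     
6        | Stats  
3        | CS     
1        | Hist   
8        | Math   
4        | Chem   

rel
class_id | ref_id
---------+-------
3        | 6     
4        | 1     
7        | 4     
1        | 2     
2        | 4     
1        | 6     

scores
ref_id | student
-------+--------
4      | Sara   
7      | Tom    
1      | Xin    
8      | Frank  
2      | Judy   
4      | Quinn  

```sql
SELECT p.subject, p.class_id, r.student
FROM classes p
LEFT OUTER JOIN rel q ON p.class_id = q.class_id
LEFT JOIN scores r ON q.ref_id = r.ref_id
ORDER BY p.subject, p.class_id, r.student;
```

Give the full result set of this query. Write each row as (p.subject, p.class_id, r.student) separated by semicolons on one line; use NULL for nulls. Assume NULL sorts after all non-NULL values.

Evaluate left to right. First `classes p LEFT JOIN rel q` on class_id: 8 row(s).
Then LEFT JOIN `scores r` on ref_id: each of those 8 rows is kept; rows whose q.ref_id has no match in r get NULL for r's columns.

(CS, 3, NULL); (CS, 7, Quinn); (CS, 7, Sara); (Chem, 4, Xin); (Econ, 5, NULL); (Hist, 1, Judy); (Hist, 1, NULL); (Math, 8, NULL); (Stats, 6, NULL)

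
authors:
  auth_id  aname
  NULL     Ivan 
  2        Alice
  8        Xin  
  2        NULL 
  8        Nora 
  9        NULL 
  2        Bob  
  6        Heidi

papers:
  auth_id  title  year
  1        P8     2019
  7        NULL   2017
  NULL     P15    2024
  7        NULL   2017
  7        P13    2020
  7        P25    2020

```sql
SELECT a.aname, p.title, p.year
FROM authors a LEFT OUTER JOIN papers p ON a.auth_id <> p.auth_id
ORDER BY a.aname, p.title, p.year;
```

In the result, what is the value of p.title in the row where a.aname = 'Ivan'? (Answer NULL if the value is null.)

NULL

LEFT JOIN keeps every row from `authors`; unmatched rows get NULL for `papers`'s columns.
Matching on a.auth_id <> p.auth_id. A NULL in a compared column never satisfies the condition.
Matched pairs: 35; unmatched a rows kept: 1.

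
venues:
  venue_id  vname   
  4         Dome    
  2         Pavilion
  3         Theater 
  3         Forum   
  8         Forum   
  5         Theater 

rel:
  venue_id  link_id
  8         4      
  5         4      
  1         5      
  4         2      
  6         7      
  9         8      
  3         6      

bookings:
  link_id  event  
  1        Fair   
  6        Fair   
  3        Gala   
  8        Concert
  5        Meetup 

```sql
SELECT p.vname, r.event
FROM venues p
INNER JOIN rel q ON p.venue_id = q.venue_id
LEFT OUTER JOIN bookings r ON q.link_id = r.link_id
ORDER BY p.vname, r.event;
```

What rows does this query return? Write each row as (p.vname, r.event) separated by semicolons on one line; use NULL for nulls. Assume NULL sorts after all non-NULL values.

Step 1 — p INNER JOIN q on venue_id → 5 row(s).
Then LEFT JOIN `bookings r` on link_id: each of those 5 rows is kept; rows whose q.link_id has no match in r get NULL for r's columns.

(Dome, NULL); (Forum, Fair); (Forum, NULL); (Theater, Fair); (Theater, NULL)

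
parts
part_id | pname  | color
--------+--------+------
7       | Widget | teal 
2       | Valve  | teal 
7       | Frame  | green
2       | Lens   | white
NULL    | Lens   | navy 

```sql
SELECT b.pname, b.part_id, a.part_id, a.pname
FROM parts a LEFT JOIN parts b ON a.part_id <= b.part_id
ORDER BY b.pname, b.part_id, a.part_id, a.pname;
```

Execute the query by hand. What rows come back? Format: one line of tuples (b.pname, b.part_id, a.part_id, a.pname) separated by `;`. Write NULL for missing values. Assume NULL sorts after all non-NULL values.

LEFT JOIN keeps every row from `parts a`; unmatched rows get NULL for `parts b`'s columns.
Matching on a.part_id <= b.part_id. A NULL in a compared column never satisfies the condition.
- a[0] part_id=7 → 2 match(es) in b → 2 row(s).
- a[1] part_id=2 → 4 match(es) in b → 4 row(s).
- a[2] part_id=7 → 2 match(es) in b → 2 row(s).
- a[3] part_id=2 → 4 match(es) in b → 4 row(s).
- a[4] part_id=NULL → no match; kept with NULLs on the b side.

(Frame, 7, 2, Lens); (Frame, 7, 2, Valve); (Frame, 7, 7, Frame); (Frame, 7, 7, Widget); (Lens, 2, 2, Lens); (Lens, 2, 2, Valve); (Valve, 2, 2, Lens); (Valve, 2, 2, Valve); (Widget, 7, 2, Lens); (Widget, 7, 2, Valve); (Widget, 7, 7, Frame); (Widget, 7, 7, Widget); (NULL, NULL, NULL, Lens)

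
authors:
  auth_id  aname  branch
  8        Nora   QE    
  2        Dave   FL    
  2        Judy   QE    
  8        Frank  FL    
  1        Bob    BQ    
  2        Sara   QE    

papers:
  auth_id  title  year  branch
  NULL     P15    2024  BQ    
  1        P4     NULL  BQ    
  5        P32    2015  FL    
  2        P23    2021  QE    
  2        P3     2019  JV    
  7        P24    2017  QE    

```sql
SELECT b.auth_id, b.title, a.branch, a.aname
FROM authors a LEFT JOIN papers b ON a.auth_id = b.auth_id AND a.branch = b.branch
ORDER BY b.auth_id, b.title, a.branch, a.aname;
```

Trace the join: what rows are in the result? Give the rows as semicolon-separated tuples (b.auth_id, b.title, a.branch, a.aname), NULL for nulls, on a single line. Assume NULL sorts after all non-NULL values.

LEFT JOIN keeps every row from `authors`; unmatched rows get NULL for `papers`'s columns.
Matching on a.auth_id = b.auth_id AND a.branch = b.branch. A NULL in a compared column never satisfies the condition.
- a[0] auth_id=8, branch=QE → no match; kept with NULLs on the b side.
- a[1] auth_id=2, branch=FL → no match; kept with NULLs on the b side.
- a[2] auth_id=2, branch=QE → 1 match(es) in b → 1 row(s).
- a[3] auth_id=8, branch=FL → no match; kept with NULLs on the b side.
- a[4] auth_id=1, branch=BQ → 1 match(es) in b → 1 row(s).
- a[5] auth_id=2, branch=QE → 1 match(es) in b → 1 row(s).
After projecting and ordering:
b.auth_id | b.title | a.branch | a.aname
1 | P4 | BQ | Bob
2 | P23 | QE | Judy
2 | P23 | QE | Sara
NULL | NULL | FL | Dave
NULL | NULL | FL | Frank
NULL | NULL | QE | Nora

(1, P4, BQ, Bob); (2, P23, QE, Judy); (2, P23, QE, Sara); (NULL, NULL, FL, Dave); (NULL, NULL, FL, Frank); (NULL, NULL, QE, Nora)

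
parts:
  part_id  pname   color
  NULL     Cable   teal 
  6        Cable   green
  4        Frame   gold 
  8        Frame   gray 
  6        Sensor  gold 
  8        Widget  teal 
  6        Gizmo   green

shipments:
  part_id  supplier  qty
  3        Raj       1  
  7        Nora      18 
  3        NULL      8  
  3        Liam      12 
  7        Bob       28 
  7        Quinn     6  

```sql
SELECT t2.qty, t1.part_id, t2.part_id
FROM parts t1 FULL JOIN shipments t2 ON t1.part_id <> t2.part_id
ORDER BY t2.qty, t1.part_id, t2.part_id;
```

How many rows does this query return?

37

FULL OUTER JOIN keeps every row from both sides; unmatched rows get NULL for the other side's columns.
Matching on t1.part_id <> t2.part_id. A NULL in a compared column never satisfies the condition.
Matched pairs: 36; unmatched t1 rows kept: 1; unmatched t2 rows kept: 0.
Total: 36 matched + 1 padded = 37 rows.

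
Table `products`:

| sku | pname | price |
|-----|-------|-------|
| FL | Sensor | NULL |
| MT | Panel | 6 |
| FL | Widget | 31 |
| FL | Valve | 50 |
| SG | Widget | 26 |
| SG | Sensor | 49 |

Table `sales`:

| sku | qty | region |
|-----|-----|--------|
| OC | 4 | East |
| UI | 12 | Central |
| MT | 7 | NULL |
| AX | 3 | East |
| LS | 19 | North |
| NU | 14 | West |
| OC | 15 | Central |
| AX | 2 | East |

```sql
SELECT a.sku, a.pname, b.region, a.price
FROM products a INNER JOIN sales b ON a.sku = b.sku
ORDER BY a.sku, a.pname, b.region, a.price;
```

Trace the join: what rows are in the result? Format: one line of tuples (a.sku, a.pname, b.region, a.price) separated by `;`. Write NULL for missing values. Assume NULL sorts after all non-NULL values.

INNER JOIN keeps only pairs where the ON condition holds.
Matching on a.sku = b.sku.
Matched pairs: 1.

(MT, Panel, NULL, 6)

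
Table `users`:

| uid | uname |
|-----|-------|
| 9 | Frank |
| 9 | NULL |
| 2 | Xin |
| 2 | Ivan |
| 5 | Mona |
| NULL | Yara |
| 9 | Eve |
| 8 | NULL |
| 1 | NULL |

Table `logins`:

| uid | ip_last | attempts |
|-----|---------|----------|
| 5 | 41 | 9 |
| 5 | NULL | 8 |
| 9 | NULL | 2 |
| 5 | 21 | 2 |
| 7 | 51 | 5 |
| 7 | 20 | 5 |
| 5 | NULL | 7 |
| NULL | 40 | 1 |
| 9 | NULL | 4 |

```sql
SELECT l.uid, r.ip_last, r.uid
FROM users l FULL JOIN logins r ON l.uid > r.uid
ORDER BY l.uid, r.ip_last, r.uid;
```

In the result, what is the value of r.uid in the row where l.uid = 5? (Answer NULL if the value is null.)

NULL

FULL OUTER JOIN keeps every row from both sides; unmatched rows get NULL for the other side's columns.
Matching on l.uid > r.uid. A NULL in a compared column never satisfies the condition.
- l row (uid=9): matches 6 r row(s) → 6 output row(s).
- l row (uid=9): matches 6 r row(s) → 6 output row(s).
- l row (uid=2): no match → kept, r columns NULL.
- l row (uid=2): no match → kept, r columns NULL.
- l row (uid=5): no match → kept, r columns NULL.
- l row (uid=NULL): no match → kept, r columns NULL.
- l row (uid=9): matches 6 r row(s) → 6 output row(s).
- l row (uid=8): matches 6 r row(s) → 6 output row(s).
- l row (uid=1): no match → kept, r columns NULL.
- 3 r row(s) had no l match → kept, l columns NULL.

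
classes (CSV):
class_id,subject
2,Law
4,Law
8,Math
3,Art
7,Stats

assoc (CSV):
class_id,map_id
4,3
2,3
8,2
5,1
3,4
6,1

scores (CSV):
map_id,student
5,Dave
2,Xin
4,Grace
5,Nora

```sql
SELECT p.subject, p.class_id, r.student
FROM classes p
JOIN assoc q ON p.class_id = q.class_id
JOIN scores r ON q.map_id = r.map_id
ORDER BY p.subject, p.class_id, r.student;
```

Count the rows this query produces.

Joins associate left-to-right: classes INNER JOIN assoc on class_id gives 4 intermediate row(s).
Then INNER JOIN `scores r` on map_id: keep only rows whose q.map_id appears in r.
Result: 2 row(s).

2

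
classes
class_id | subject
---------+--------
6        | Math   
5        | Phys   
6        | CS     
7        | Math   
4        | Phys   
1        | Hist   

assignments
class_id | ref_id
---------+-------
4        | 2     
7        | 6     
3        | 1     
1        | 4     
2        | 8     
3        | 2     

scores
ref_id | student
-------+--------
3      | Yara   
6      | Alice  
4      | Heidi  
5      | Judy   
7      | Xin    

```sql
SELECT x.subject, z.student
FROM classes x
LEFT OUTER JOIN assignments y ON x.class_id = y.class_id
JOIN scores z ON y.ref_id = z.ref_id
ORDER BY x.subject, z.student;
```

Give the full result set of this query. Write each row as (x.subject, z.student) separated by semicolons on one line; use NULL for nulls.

(Hist, Heidi); (Math, Alice)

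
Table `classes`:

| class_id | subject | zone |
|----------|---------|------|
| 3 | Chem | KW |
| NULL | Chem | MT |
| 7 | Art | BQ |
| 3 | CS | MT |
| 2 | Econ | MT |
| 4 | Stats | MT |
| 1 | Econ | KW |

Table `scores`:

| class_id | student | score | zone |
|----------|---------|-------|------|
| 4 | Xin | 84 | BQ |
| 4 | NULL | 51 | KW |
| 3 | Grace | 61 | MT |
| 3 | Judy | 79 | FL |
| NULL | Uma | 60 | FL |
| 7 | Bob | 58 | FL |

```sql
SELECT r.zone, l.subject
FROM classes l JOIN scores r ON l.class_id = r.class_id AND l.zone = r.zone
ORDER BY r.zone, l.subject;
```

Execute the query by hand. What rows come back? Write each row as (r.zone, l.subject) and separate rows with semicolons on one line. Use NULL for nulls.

(MT, CS)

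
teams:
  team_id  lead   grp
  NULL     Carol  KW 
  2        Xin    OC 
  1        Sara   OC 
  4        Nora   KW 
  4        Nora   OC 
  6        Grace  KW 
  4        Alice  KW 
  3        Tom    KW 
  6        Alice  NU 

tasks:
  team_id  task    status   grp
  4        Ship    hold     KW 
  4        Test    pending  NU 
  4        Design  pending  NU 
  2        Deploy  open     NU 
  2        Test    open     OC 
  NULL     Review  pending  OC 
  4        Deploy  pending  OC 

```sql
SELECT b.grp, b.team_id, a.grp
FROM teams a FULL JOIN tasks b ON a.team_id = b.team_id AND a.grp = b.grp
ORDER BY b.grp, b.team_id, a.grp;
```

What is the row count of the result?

FULL OUTER JOIN keeps every row from both sides; unmatched rows get NULL for the other side's columns.
Matching on a.team_id = b.team_id AND a.grp = b.grp. A NULL in a compared column never satisfies the condition.
Matched pairs: 4; unmatched a rows kept: 5; unmatched b rows kept: 4.
Total: 4 matched + 9 padded = 13 rows.

13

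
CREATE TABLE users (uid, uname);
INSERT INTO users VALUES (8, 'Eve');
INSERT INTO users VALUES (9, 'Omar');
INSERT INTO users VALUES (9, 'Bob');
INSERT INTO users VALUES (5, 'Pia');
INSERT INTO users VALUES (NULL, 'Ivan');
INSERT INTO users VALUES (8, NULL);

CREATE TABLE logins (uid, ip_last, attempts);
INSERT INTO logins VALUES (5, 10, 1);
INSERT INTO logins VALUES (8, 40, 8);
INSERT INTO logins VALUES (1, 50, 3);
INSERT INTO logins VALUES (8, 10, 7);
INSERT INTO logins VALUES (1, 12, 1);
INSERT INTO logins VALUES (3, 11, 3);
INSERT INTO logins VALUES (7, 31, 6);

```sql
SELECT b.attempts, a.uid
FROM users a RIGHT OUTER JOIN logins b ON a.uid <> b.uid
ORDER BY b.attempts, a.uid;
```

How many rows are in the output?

30

RIGHT JOIN keeps every row from `logins`; unmatched rows get NULL for `users`'s columns.
Matching on a.uid <> b.uid. A NULL in a compared column never satisfies the condition.
Matched pairs: 30; unmatched b rows kept: 0.
Total: 30 rows.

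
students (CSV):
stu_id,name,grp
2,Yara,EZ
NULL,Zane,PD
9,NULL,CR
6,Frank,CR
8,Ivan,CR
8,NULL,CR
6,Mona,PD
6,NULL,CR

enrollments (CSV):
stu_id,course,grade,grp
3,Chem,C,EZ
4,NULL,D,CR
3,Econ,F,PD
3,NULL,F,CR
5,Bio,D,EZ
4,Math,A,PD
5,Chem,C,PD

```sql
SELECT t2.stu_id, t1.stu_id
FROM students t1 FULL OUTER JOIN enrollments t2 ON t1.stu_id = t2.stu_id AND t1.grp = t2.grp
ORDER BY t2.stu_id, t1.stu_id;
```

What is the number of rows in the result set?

FULL OUTER JOIN keeps every row from both sides; unmatched rows get NULL for the other side's columns.
Matching on t1.stu_id = t2.stu_id AND t1.grp = t2.grp. A NULL in a compared column never satisfies the condition.
- t1[0] stu_id=2, grp=EZ → no match; kept with NULLs on the t2 side.
- t1[1] stu_id=NULL, grp=PD → no match; kept with NULLs on the t2 side.
- t1[2] stu_id=9, grp=CR → no match; kept with NULLs on the t2 side.
- t1[3] stu_id=6, grp=CR → no match; kept with NULLs on the t2 side.
- t1[4] stu_id=8, grp=CR → no match; kept with NULLs on the t2 side.
- t1[5] stu_id=8, grp=CR → no match; kept with NULLs on the t2 side.
- t1[6] stu_id=6, grp=PD → no match; kept with NULLs on the t2 side.
- t1[7] stu_id=6, grp=CR → no match; kept with NULLs on the t2 side.
- 7 row(s) from t2 found no t1 partner → padded with NULL.
Total: 0 matched + 15 padded = 15 rows.

15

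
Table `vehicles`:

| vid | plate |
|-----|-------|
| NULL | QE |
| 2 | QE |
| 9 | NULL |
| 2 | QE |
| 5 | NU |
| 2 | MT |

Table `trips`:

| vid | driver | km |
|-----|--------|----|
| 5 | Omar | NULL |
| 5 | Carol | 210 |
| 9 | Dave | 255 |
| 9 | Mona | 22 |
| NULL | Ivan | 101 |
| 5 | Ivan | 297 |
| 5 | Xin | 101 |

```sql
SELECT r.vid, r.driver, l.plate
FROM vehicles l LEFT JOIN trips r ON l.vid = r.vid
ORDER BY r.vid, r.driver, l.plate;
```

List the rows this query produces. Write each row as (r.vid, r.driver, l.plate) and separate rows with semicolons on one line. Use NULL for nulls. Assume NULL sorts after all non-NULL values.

LEFT JOIN keeps every row from `vehicles`; unmatched rows get NULL for `trips`'s columns.
Matching on l.vid = r.vid. A NULL in a compared column never satisfies the condition.
- l[0] vid=NULL → no match; kept with NULLs on the r side.
- l[1] vid=2 → no match; kept with NULLs on the r side.
- l[2] vid=9 → 2 match(es) in r → 2 row(s).
- l[3] vid=2 → no match; kept with NULLs on the r side.
- l[4] vid=5 → 4 match(es) in r → 4 row(s).
- l[5] vid=2 → no match; kept with NULLs on the r side.
After projecting and ordering:
r.vid | r.driver | l.plate
5 | Carol | NU
5 | Ivan | NU
5 | Omar | NU
5 | Xin | NU
9 | Dave | NULL
9 | Mona | NULL
NULL | NULL | MT
NULL | NULL | QE
NULL | NULL | QE
NULL | NULL | QE

(5, Carol, NU); (5, Ivan, NU); (5, Omar, NU); (5, Xin, NU); (9, Dave, NULL); (9, Mona, NULL); (NULL, NULL, MT); (NULL, NULL, QE); (NULL, NULL, QE); (NULL, NULL, QE)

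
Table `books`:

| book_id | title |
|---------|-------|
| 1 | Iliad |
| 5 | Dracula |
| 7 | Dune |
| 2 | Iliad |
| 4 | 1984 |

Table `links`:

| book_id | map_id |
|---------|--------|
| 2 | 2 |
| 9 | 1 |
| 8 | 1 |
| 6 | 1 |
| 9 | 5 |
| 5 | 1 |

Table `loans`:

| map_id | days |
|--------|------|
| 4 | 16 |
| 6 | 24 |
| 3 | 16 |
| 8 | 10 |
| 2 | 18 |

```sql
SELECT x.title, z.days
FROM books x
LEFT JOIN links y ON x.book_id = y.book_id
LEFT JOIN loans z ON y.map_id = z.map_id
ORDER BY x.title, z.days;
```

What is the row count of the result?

5

Joins associate left-to-right: books LEFT JOIN links on book_id gives 5 intermediate row(s).
Then LEFT JOIN `loans z` on map_id: each of those 5 rows is kept; rows whose y.map_id has no match in z get NULL for z's columns.
Result: 5 row(s).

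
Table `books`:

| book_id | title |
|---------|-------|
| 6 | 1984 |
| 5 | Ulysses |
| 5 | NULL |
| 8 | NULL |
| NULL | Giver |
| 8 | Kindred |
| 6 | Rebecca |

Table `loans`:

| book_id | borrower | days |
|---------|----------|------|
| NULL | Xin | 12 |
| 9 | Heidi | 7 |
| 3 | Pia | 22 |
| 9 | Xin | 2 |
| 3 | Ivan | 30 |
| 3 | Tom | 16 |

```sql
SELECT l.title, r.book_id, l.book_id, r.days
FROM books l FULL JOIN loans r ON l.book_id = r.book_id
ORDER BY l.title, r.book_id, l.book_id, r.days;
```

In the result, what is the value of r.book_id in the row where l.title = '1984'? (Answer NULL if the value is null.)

FULL OUTER JOIN keeps every row from both sides; unmatched rows get NULL for the other side's columns.
Matching on l.book_id = r.book_id. A NULL in a compared column never satisfies the condition.
Matched pairs: 0; unmatched l rows kept: 7; unmatched r rows kept: 6.

NULL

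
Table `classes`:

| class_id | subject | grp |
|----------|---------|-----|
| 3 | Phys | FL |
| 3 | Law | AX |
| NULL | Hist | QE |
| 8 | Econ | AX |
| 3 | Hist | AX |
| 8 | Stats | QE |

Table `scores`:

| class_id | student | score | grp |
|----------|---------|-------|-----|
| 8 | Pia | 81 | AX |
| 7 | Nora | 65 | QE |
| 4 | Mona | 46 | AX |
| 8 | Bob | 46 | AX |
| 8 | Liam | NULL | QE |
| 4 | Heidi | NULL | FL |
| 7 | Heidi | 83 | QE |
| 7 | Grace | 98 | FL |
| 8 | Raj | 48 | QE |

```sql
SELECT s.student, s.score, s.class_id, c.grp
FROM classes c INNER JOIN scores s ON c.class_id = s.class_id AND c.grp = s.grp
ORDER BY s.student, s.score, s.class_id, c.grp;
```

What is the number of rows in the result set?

INNER JOIN keeps only pairs where the ON condition holds.
Matching on c.class_id = s.class_id AND c.grp = s.grp. A NULL in a compared column never satisfies the condition.
- c (class_id=3, grp=FL) has no partner → excluded.
- c (class_id=3, grp=AX) has no partner → excluded.
- c (class_id=NULL, grp=QE) has no partner → excluded.
- c (class_id=8, grp=AX) pairs with 2 row(s) of s.
- c (class_id=3, grp=AX) has no partner → excluded.
- c (class_id=8, grp=QE) pairs with 2 row(s) of s.
Total: 4 rows.

4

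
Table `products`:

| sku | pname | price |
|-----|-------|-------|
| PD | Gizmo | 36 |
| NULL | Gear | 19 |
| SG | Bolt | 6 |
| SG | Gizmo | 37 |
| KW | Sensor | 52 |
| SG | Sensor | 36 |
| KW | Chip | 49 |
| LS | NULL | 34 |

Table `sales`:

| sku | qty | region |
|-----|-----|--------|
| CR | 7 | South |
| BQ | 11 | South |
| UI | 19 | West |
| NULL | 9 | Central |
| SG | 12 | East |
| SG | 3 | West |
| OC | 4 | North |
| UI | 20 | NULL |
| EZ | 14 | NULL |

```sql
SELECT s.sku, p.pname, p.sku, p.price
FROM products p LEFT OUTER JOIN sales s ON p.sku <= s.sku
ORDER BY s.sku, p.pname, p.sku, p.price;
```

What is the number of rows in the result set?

32

LEFT JOIN keeps every row from `products`; unmatched rows get NULL for `sales`'s columns.
Matching on p.sku <= s.sku. A NULL in a compared column never satisfies the condition.
Matched pairs: 31; unmatched p rows kept: 1.
Total: 31 matched + 1 padded = 32 rows.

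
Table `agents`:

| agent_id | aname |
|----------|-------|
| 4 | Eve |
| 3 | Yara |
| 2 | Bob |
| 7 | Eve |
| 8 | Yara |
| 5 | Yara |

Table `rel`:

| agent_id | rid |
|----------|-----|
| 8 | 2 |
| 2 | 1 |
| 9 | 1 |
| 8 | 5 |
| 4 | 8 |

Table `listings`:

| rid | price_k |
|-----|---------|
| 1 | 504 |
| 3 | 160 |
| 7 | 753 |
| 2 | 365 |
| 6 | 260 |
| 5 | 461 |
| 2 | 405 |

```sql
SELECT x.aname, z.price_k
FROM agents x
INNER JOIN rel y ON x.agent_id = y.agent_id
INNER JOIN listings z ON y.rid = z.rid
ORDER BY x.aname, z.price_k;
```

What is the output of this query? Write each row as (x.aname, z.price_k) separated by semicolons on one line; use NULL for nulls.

(Bob, 504); (Yara, 365); (Yara, 405); (Yara, 461)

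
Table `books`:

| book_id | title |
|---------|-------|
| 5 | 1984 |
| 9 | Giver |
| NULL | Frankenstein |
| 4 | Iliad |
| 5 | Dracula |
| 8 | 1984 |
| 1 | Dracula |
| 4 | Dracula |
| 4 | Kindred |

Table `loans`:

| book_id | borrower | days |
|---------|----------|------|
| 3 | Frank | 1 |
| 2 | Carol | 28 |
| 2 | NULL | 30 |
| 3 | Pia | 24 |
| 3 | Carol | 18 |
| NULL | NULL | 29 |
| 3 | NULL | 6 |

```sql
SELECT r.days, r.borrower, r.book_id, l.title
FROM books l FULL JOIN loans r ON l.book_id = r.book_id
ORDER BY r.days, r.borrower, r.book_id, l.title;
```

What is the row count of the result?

FULL OUTER JOIN keeps every row from both sides; unmatched rows get NULL for the other side's columns.
Matching on l.book_id = r.book_id. A NULL in a compared column never satisfies the condition.
- l[0] book_id=5 → no match; kept with NULLs on the r side.
- l[1] book_id=9 → no match; kept with NULLs on the r side.
- l[2] book_id=NULL → no match; kept with NULLs on the r side.
- l[3] book_id=4 → no match; kept with NULLs on the r side.
- l[4] book_id=5 → no match; kept with NULLs on the r side.
- l[5] book_id=8 → no match; kept with NULLs on the r side.
- l[6] book_id=1 → no match; kept with NULLs on the r side.
- l[7] book_id=4 → no match; kept with NULLs on the r side.
- l[8] book_id=4 → no match; kept with NULLs on the r side.
- 7 r row(s) had no l match → kept, l columns NULL.
Total: 0 matched + 16 padded = 16 rows.

16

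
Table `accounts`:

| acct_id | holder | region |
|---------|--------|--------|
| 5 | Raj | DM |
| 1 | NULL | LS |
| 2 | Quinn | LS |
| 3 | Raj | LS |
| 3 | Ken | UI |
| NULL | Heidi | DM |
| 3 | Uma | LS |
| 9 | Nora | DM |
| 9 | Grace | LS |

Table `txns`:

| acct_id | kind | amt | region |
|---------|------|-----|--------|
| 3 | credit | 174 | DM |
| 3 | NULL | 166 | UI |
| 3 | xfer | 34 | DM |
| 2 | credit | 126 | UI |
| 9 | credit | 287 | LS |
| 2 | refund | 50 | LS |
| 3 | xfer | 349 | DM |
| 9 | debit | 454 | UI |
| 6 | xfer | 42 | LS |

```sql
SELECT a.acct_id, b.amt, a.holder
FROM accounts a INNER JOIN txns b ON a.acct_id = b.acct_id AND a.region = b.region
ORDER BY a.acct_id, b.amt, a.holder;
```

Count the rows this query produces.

3

INNER JOIN keeps only pairs where the ON condition holds.
Matching on a.acct_id = b.acct_id AND a.region = b.region. A NULL in a compared column never satisfies the condition.
- a[0] acct_id=5, region=DM → no match; dropped.
- a[1] acct_id=1, region=LS → no match; dropped.
- a[2] acct_id=2, region=LS → 1 match(es) in b → 1 row(s).
- a[3] acct_id=3, region=LS → no match; dropped.
- a[4] acct_id=3, region=UI → 1 match(es) in b → 1 row(s).
- a[5] acct_id=NULL, region=DM → no match; dropped.
- a[6] acct_id=3, region=LS → no match; dropped.
- a[7] acct_id=9, region=DM → no match; dropped.
- a[8] acct_id=9, region=LS → 1 match(es) in b → 1 row(s).
Total: 3 rows.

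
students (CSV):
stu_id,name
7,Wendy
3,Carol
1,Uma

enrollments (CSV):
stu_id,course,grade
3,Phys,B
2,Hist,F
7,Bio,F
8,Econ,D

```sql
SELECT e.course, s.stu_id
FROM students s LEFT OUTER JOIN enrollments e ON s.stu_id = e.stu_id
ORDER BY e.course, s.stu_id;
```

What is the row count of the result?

3

LEFT JOIN keeps every row from `students`; unmatched rows get NULL for `enrollments`'s columns.
Matching on s.stu_id = e.stu_id.
- s[0] stu_id=7 → 1 match(es) in e → 1 row(s).
- s[1] stu_id=3 → 1 match(es) in e → 1 row(s).
- s[2] stu_id=1 → no match; kept with NULLs on the e side.
Total: 2 matched + 1 padded = 3 rows.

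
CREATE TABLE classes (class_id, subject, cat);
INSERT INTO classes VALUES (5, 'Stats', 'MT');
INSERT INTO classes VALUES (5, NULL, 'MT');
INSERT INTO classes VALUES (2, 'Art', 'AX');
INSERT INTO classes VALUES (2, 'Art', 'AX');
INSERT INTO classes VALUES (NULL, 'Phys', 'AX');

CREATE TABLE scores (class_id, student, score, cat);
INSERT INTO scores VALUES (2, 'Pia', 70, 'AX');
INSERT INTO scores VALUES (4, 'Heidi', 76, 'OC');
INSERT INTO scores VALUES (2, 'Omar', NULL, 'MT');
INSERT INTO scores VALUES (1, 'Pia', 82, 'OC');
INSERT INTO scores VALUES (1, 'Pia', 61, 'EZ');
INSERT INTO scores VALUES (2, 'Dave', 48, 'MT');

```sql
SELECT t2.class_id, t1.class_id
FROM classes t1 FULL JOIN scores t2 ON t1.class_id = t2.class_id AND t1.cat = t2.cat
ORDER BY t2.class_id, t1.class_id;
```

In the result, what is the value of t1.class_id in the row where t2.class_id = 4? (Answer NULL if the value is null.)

NULL

FULL OUTER JOIN keeps every row from both sides; unmatched rows get NULL for the other side's columns.
Matching on t1.class_id = t2.class_id AND t1.cat = t2.cat. A NULL in a compared column never satisfies the condition.
- class_id=5, cat=MT: no t2 row matches, row kept with t2 columns NULL.
- class_id=5, cat=MT: no t2 row matches, row kept with t2 columns NULL.
- class_id=2, cat=AX: 1 matching t2 row(s), so 1 row(s) emitted.
- class_id=2, cat=AX: 1 matching t2 row(s), so 1 row(s) emitted.
- class_id=NULL, cat=AX: no t2 row matches, row kept with t2 columns NULL.
- 5 row(s) from t2 found no t1 partner → padded with NULL.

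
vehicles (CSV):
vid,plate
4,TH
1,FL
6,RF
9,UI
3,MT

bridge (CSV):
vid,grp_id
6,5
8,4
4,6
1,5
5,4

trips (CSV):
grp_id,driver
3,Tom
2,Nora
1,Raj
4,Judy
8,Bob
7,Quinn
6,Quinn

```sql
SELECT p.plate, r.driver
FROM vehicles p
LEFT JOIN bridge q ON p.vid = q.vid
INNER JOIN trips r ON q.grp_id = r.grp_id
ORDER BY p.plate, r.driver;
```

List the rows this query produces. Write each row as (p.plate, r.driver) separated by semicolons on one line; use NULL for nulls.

(TH, Quinn)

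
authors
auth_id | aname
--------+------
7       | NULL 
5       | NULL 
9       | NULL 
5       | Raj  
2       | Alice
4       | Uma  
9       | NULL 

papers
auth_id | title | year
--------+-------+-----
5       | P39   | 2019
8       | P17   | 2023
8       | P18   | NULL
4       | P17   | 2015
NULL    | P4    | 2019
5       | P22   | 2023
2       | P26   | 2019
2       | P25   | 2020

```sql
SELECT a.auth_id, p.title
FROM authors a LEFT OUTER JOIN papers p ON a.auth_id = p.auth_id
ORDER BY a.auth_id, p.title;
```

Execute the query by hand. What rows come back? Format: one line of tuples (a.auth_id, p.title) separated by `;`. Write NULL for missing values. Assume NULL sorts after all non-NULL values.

(2, P25); (2, P26); (4, P17); (5, P22); (5, P22); (5, P39); (5, P39); (7, NULL); (9, NULL); (9, NULL)

LEFT JOIN keeps every row from `authors`; unmatched rows get NULL for `papers`'s columns.
Matching on a.auth_id = p.auth_id. A NULL in a compared column never satisfies the condition.
- a (auth_id=7) has no partner → padded with NULL.
- a (auth_id=5) pairs with 2 row(s) of p.
- a (auth_id=9) has no partner → padded with NULL.
- a (auth_id=5) pairs with 2 row(s) of p.
- a (auth_id=2) pairs with 2 row(s) of p.
- a (auth_id=4) pairs with 1 row(s) of p.
- a (auth_id=9) has no partner → padded with NULL.
After projecting and ordering:
a.auth_id | p.title
2 | P25
2 | P26
4 | P17
5 | P22
5 | P22
5 | P39
5 | P39
7 | NULL
9 | NULL
9 | NULL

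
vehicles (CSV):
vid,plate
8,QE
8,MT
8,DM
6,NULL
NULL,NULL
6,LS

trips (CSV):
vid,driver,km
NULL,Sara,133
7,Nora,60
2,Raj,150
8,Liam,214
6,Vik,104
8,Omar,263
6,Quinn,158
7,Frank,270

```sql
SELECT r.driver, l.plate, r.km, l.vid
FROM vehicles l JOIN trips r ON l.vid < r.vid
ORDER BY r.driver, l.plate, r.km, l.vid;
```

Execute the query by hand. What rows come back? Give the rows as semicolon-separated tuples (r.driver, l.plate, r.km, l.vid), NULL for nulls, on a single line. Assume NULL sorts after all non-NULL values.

(Frank, LS, 270, 6); (Frank, NULL, 270, 6); (Liam, LS, 214, 6); (Liam, NULL, 214, 6); (Nora, LS, 60, 6); (Nora, NULL, 60, 6); (Omar, LS, 263, 6); (Omar, NULL, 263, 6)

INNER JOIN keeps only pairs where the ON condition holds.
Matching on l.vid < r.vid. A NULL in a compared column never satisfies the condition.
Matched pairs: 8.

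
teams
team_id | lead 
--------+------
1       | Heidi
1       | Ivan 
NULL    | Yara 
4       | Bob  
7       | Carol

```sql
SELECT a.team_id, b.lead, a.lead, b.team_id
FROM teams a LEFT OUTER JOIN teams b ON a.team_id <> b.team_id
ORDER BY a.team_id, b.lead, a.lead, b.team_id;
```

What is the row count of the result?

11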